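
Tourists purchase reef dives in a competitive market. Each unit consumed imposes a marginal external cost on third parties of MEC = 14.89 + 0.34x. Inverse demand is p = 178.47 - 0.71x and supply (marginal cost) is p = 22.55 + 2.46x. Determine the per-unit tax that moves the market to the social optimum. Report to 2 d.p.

Social marginal benefit = demand − MEC = 163.58 - 1.05x.
Set SMB = MC: 163.58 - 1.05x = 22.55 + 2.46x → x* = 40.1795.
The Pigouvian tax equals MEC at x*: 14.89 + 0.34×40.1795 = 28.5510.

tax = 28.55 per unit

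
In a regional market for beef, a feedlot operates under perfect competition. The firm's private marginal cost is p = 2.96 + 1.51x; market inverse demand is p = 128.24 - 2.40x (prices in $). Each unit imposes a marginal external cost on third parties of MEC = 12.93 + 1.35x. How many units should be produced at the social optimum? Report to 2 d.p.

Social marginal cost = private MC + MEC = 15.89 + 2.86x.
Set SMC = demand: 15.89 + 2.86x = 128.24 - 2.40x → x* = 21.3593.

x* = 21.36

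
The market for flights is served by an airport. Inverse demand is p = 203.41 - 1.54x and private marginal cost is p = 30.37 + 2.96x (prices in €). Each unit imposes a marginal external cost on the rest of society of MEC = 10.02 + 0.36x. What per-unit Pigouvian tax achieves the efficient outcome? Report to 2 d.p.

tax = €22.10 per unit

Social marginal cost = private MC + MEC = 40.39 + 3.32x.
Set SMC = demand: 40.39 + 3.32x = 203.41 - 1.54x → x* = 33.5432.
The Pigouvian tax equals MEC at x*: 10.02 + 0.36×33.5432 = 22.0956.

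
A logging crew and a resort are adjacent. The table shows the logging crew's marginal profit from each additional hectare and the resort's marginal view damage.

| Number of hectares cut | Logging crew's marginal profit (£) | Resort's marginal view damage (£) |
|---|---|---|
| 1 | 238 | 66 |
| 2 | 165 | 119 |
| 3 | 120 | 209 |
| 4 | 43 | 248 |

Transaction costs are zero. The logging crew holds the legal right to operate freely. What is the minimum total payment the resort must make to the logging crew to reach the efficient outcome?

Left alone the logging crew would choose level 4 (marginal profit stays positive).
Efficient level: k* = 2 (marginal profit ≥ marginal view damage through 2).
The resort must at least cover the logging crew's forgone profit from cutting 4→2: 120 + 43 = 163.

£163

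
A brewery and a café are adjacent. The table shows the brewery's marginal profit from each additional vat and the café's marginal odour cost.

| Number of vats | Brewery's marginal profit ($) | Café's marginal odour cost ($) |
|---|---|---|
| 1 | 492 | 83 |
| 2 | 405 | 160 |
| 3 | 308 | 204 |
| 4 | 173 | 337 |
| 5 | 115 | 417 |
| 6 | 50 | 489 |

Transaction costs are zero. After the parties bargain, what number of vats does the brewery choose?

3

Bargaining reaches the level where marginal profit last exceeds marginal odour cost.
That holds through level 3 (308 ≥ 204) but not at 4 (173 < 337).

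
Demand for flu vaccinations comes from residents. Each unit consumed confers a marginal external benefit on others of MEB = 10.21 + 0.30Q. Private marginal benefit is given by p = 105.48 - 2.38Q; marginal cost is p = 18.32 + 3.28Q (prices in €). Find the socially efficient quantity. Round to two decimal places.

Social marginal benefit = demand + MEB = 115.69 - 2.08Q.
Set SMB = MC: 115.69 - 2.08Q = 18.32 + 3.28Q → Q* = 18.1660.

Q* = 18.17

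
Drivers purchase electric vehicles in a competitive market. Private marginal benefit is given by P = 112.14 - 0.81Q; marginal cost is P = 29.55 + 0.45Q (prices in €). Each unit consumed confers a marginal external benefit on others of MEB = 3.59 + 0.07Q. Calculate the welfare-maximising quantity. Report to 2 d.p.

Social marginal benefit = demand + MEB = 115.73 - 0.74Q.
Set SMB = MC: 115.73 - 0.74Q = 29.55 + 0.45Q → Q* = 72.4202.

Q* = 72.42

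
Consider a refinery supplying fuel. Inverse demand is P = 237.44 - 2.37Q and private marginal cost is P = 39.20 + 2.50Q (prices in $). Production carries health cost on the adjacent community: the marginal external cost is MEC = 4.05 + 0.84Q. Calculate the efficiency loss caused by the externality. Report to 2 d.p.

Market equilibrium (private): 39.20 + 2.50Q = 237.44 - 2.37Q → Q_m = 40.7064.
Social marginal cost = private MC + MEC = 43.25 + 3.34Q.
Set SMC = demand: 43.25 + 3.34Q = 237.44 - 2.37Q → Q* = 34.0088.
The welfare-loss triangle has base |Q_m − Q*| and height MEC(Q_m) (the vertical gap between SMC and demand is zero at Q* and MEC at Q_m).
DWL = ½ × 6.6976 × 38.2433 = 128.0692.

DWL = $128.07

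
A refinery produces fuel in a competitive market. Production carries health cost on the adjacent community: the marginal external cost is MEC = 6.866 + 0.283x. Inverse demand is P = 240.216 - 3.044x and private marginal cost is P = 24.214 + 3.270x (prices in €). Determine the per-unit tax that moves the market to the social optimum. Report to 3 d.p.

Social marginal cost = private MC + MEC = 31.080 + 3.553x.
Set SMC = demand: 31.080 + 3.553x = 240.216 - 3.044x → x* = 31.7017.
The Pigouvian tax equals MEC at x*: 6.866 + 0.283×31.7017 = 15.8376.

tax = €15.838 per unit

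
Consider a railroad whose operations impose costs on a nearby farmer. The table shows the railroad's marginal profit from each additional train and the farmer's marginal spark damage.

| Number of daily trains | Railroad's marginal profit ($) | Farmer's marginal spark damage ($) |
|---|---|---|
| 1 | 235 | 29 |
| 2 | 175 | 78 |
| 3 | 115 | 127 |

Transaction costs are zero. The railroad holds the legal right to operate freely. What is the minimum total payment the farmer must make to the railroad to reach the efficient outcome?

Left alone the railroad would choose level 3 (marginal profit stays positive).
Efficient level: k* = 2 (marginal profit ≥ marginal spark damage through 2).
The farmer must at least cover the railroad's forgone profit from cutting 3→2: 115 = 115.

$115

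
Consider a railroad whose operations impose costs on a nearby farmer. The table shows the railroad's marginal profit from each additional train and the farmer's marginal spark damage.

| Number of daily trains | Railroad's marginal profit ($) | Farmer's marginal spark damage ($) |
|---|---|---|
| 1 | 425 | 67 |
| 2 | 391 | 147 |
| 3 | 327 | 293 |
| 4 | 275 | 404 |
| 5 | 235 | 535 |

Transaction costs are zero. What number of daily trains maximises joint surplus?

3

Bargaining reaches the level where marginal profit last exceeds marginal spark damage.
That holds through level 3 (327 ≥ 293) but not at 4 (275 < 404).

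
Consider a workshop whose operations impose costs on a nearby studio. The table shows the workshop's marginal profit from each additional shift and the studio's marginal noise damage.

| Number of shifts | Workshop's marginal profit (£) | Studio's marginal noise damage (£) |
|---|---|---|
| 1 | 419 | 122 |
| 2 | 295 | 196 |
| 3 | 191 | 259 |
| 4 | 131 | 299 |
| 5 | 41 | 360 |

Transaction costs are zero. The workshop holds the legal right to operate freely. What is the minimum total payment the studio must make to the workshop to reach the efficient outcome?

£363

Left alone the workshop would choose level 5 (marginal profit stays positive).
Efficient level: k* = 2 (marginal profit ≥ marginal noise damage through 2).
The studio must at least cover the workshop's forgone profit from cutting 5→2: 191 + 131 + 41 = 363.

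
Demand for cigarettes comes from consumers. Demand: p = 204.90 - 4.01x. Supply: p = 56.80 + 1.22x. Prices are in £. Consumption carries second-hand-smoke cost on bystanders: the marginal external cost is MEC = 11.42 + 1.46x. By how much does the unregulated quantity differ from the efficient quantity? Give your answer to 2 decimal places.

7.89 units

Market equilibrium (private): 56.80 + 1.22x = 204.90 - 4.01x → x_m = 28.3174.
Social marginal benefit = demand − MEC = 193.48 - 5.47x.
Set SMB = MC: 193.48 - 5.47x = 56.80 + 1.22x → x* = 20.4305.
Gap = |28.3174 − 20.4305| = 7.8869.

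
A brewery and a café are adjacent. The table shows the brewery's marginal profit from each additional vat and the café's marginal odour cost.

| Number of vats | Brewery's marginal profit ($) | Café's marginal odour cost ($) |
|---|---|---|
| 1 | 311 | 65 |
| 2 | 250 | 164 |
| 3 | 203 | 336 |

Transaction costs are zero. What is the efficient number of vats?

2

Bargaining reaches the level where marginal profit last exceeds marginal odour cost.
That holds through level 2 (250 ≥ 164) but not at 3 (203 < 336).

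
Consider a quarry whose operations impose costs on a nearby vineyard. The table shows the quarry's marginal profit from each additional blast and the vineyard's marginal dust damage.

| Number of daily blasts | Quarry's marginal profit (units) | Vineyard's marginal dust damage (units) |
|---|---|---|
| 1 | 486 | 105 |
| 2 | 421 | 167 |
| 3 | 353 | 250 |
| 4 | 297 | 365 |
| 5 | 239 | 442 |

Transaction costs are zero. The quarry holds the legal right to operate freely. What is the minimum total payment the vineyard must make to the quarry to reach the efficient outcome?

Left alone the quarry would choose level 5 (marginal profit stays positive).
Efficient level: k* = 3 (marginal profit ≥ marginal dust damage through 3).
The vineyard must at least cover the quarry's forgone profit from cutting 5→3: 297 + 239 = 536.

536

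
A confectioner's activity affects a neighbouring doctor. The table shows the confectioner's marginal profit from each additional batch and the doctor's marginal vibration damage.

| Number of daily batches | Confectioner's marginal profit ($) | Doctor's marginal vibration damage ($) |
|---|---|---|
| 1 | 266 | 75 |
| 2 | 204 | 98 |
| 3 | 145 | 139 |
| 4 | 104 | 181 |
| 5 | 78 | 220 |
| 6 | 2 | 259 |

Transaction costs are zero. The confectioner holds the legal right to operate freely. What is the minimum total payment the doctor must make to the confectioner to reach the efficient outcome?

Left alone the confectioner would choose level 6 (marginal profit stays positive).
Efficient level: k* = 3 (marginal profit ≥ marginal vibration damage through 3).
The doctor must at least cover the confectioner's forgone profit from cutting 6→3: 104 + 78 + 2 = 184.

$184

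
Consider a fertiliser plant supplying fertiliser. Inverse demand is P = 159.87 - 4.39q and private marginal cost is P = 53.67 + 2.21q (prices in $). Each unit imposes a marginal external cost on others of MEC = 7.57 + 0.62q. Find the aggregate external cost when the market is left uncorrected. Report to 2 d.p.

Market equilibrium (private): 53.67 + 2.21q = 159.87 - 4.39q → q_m = 16.0909.
Total external cost = ∫₀^{q_m} (7.57 + 0.62q) dq = 7.57×16.0909 + ½×0.62×16.0909² = 202.0724.

$202.07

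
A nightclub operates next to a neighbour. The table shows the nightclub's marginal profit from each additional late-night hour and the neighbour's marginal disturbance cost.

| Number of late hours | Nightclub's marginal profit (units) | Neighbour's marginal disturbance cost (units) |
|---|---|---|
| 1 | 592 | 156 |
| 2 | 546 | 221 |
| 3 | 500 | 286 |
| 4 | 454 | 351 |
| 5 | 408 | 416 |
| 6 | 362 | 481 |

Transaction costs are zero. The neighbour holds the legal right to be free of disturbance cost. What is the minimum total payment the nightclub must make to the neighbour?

Efficient level: marginal profit ≥ marginal disturbance cost through level 4, so k* = 4.
With the neighbour holding the right, the nightclub must at least compensate total damage at k*: 156 + 221 + 286 + 351 = 1014.

1014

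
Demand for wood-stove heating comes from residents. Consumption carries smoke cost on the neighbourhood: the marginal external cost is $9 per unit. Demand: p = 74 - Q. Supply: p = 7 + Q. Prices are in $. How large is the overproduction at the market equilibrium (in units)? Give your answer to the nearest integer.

5 units

Market equilibrium (private): 7 + Q = 74 - Q → Q_m = 33.5000.
Social marginal benefit = demand − MEC = 65 - Q.
Set SMB = MC: 65 - Q = 7 + Q → Q* = 29.0000.
Gap = |33.5000 − 29.0000| = 4.5000.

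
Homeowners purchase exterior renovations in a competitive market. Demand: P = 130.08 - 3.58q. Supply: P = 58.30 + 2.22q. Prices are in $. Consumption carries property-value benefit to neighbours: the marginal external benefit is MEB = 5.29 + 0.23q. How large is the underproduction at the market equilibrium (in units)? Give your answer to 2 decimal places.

1.46 units

Market equilibrium (private): 58.30 + 2.22q = 130.08 - 3.58q → q_m = 12.3759.
Social marginal benefit = demand + MEB = 135.37 - 3.35q.
Set SMB = MC: 135.37 - 3.35q = 58.30 + 2.22q → q* = 13.8366.
Gap = |12.3759 − 13.8366| = 1.4607.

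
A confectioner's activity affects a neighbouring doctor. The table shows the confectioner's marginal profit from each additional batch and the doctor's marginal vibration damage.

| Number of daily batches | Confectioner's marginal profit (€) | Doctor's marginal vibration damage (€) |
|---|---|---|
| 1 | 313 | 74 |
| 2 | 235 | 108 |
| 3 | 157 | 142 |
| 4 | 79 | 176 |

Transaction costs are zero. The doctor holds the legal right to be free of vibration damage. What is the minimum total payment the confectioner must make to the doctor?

Efficient level: marginal profit ≥ marginal vibration damage through level 3, so k* = 3.
With the doctor holding the right, the confectioner must at least compensate total damage at k*: 74 + 108 + 142 = 324.

€324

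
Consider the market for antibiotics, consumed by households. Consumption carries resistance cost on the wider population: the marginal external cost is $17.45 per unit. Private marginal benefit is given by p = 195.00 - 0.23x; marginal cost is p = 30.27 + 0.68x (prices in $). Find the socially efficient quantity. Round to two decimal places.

Social marginal benefit = demand − MEC = 177.55 - 0.23x.
Set SMB = MC: 177.55 - 0.23x = 30.27 + 0.68x → x* = 161.8462.

x* = 161.85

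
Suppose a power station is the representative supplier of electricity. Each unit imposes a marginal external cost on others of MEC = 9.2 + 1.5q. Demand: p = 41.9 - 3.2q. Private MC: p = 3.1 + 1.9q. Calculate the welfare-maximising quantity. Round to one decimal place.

q* = 4.5

Social marginal cost = private MC + MEC = 12.3 + 3.4q.
Set SMC = demand: 12.3 + 3.4q = 41.9 - 3.2q → q* = 4.4848.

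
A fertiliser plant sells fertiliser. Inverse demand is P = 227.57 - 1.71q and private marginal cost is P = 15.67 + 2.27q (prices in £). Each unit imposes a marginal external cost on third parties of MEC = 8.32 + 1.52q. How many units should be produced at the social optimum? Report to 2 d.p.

Social marginal cost = private MC + MEC = 23.99 + 3.79q.
Set SMC = demand: 23.99 + 3.79q = 227.57 - 1.71q → q* = 37.0145.

q* = 37.01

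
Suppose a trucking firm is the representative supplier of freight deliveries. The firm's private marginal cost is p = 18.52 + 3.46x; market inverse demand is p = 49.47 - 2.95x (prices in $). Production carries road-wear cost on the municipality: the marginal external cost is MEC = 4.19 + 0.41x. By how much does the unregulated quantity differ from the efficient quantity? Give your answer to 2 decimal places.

Market equilibrium (private): 18.52 + 3.46x = 49.47 - 2.95x → x_m = 4.8284.
Social marginal cost = private MC + MEC = 22.71 + 3.87x.
Set SMC = demand: 22.71 + 3.87x = 49.47 - 2.95x → x* = 3.9238.
Gap = |4.8284 − 3.9238| = 0.9046.

0.90 units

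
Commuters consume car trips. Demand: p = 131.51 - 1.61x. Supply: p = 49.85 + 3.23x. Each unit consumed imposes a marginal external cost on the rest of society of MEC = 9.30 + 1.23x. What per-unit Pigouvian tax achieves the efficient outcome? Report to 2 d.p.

tax = 23.96 per unit

Social marginal benefit = demand − MEC = 122.21 - 2.84x.
Set SMB = MC: 122.21 - 2.84x = 49.85 + 3.23x → x* = 11.9209.
The Pigouvian tax equals MEC at x*: 9.30 + 1.23×11.9209 = 23.9627.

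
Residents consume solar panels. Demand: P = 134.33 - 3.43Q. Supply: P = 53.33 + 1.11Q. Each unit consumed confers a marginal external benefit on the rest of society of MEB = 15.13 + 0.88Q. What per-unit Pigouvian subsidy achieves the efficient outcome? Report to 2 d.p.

subsidy = 38.24 per unit

Social marginal benefit = demand + MEB = 149.46 - 2.55Q.
Set SMB = MC: 149.46 - 2.55Q = 53.33 + 1.11Q → Q* = 26.2650.
The Pigouvian subsidy equals MEB at Q*: 15.13 + 0.88×26.2650 = 38.2432.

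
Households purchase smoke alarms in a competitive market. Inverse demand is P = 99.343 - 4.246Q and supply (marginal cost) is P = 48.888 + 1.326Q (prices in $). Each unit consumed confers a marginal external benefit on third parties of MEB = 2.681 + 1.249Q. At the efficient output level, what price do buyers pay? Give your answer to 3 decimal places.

P = $47.153

Social marginal benefit = demand + MEB = 102.024 - 2.997Q.
Set SMB = MC: 102.024 - 2.997Q = 48.888 + 1.326Q → Q* = 12.2915.
Consumer price on the demand curve at Q*: 99.343 − 4.246×12.2915 = 47.1533.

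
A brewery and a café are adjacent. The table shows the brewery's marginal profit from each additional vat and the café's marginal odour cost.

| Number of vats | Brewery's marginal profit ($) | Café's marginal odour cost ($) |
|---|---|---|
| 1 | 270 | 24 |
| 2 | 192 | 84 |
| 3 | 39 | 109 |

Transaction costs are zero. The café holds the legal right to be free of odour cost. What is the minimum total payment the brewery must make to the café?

Efficient level: marginal profit ≥ marginal odour cost through level 2, so k* = 2.
With the café holding the right, the brewery must at least compensate total damage at k*: 24 + 84 = 108.

$108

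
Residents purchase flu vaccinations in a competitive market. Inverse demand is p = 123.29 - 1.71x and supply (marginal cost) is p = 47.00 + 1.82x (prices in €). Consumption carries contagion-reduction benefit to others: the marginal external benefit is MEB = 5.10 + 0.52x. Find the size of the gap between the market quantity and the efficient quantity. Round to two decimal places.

Market equilibrium (private): 47.00 + 1.82x = 123.29 - 1.71x → x_m = 21.6119.
Social marginal benefit = demand + MEB = 128.39 - 1.19x.
Set SMB = MC: 128.39 - 1.19x = 47.00 + 1.82x → x* = 27.0399.
Gap = |21.6119 − 27.0399| = 5.4280.

5.43 units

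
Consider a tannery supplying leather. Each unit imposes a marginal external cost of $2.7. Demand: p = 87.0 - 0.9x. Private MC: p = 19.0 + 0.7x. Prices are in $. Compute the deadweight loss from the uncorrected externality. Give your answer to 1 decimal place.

Market equilibrium (private): 19.0 + 0.7x = 87.0 - 0.9x → x_m = 42.5000.
Social marginal cost = private MC + MEC = 21.7 + 0.7x.
Set SMC = demand: 21.7 + 0.7x = 87.0 - 0.9x → x* = 40.8125.
The loss is the area between SMC and demand from x* to x_m; with linear curves that's a triangle of height MEC(x_m).
DWL = ½ × 1.6875 × 2.7000 = 2.2781.

DWL = $2.3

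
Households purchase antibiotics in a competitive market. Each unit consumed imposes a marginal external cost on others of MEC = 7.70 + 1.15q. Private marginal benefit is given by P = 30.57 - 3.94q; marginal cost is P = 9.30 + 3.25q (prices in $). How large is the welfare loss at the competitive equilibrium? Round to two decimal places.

DWL = $7.39

Market equilibrium (private): 9.30 + 3.25q = 30.57 - 3.94q → q_m = 2.9583.
Social marginal benefit = demand − MEC = 22.87 - 5.09q.
Set SMB = MC: 22.87 - 5.09q = 9.30 + 3.25q → q* = 1.6271.
The welfare-loss triangle has base |q_m − q*| and height MEC(q_m) (the vertical gap between SMB and MC is zero at q* and MEC at q_m).
DWL = ½ × 1.3312 × 11.1020 = 7.3895.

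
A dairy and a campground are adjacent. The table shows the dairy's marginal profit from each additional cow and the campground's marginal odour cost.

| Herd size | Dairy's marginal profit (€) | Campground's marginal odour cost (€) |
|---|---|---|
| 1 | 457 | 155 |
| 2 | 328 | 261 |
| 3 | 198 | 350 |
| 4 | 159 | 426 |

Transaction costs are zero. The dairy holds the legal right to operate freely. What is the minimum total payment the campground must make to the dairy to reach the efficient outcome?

Left alone the dairy would choose level 4 (marginal profit stays positive).
Efficient level: k* = 2 (marginal profit ≥ marginal odour cost through 2).
The campground must at least cover the dairy's forgone profit from cutting 4→2: 198 + 159 = 357.

€357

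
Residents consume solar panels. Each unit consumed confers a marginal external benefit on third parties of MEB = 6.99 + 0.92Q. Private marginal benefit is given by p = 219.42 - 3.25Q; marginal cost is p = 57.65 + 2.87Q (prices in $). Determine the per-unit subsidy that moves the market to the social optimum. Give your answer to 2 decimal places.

Social marginal benefit = demand + MEB = 226.41 - 2.33Q.
Set SMB = MC: 226.41 - 2.33Q = 57.65 + 2.87Q → Q* = 32.4538.
The Pigouvian subsidy equals MEB at Q*: 6.99 + 0.92×32.4538 = 36.8475.

subsidy = $36.85 per unit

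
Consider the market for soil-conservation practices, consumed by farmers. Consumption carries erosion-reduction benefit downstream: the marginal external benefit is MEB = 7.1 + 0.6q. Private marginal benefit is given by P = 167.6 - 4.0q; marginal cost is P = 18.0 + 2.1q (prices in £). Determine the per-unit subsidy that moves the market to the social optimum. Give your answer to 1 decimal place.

Social marginal benefit = demand + MEB = 174.7 - 3.4q.
Set SMB = MC: 174.7 - 3.4q = 18.0 + 2.1q → q* = 28.4909.
The Pigouvian subsidy equals MEB at q*: 7.1 + 0.6×28.4909 = 24.1945.

subsidy = £24.2 per unit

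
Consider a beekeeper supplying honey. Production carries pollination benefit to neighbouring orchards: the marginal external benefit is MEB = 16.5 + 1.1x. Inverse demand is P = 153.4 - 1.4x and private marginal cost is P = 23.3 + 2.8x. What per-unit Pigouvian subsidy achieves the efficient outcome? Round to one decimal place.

Social marginal cost = private MC − MEB = 6.8 + 1.7x.
Set SMC = demand: 6.8 + 1.7x = 153.4 - 1.4x → x* = 47.2903.
The Pigouvian subsidy equals MEB at x*: 16.5 + 1.1×47.2903 = 68.5193.

subsidy = 68.5 per unit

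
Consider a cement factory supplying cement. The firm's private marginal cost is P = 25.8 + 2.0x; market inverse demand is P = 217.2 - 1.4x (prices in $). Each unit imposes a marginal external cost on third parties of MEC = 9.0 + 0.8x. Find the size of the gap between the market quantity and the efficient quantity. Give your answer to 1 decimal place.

Market equilibrium (private): 25.8 + 2.0x = 217.2 - 1.4x → x_m = 56.2941.
Social marginal cost = private MC + MEC = 34.8 + 2.8x.
Set SMC = demand: 34.8 + 2.8x = 217.2 - 1.4x → x* = 43.4286.
Gap = |56.2941 − 43.4286| = 12.8655.

12.9 units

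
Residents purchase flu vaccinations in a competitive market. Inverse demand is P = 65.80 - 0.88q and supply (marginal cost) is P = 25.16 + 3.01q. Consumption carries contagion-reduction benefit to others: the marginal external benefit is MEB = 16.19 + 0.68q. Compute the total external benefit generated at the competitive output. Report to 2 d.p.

206.25

Market equilibrium (private): 25.16 + 3.01q = 65.80 - 0.88q → q_m = 10.4473.
Total external benefit = ∫₀^{q_m} (16.19 + 0.68q) dq = 16.19×10.4473 + ½×0.68×10.4473² = 206.2515.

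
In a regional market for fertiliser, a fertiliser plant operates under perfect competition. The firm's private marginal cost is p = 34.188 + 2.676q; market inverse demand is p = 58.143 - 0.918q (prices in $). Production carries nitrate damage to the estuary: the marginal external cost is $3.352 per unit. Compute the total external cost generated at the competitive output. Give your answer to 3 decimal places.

$22.342

Market equilibrium (private): 34.188 + 2.676q = 58.143 - 0.918q → q_m = 6.6653.
Total external cost = MEC × q_m = 3.352 × 6.6653 = 22.3421.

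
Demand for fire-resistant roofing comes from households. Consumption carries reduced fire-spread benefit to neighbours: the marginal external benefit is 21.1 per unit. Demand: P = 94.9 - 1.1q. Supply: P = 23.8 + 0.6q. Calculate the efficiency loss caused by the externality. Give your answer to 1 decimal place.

DWL = 130.9

Market equilibrium (private): 23.8 + 0.6q = 94.9 - 1.1q → q_m = 41.8235.
Social marginal benefit = demand + MEB = 116.0 - 1.1q.
Set SMB = MC: 116.0 - 1.1q = 23.8 + 0.6q → q* = 54.2353.
The welfare-loss triangle has base |q_m − q*| and height MEB(q_m) (the vertical gap between SMB and MC is zero at q* and MEB at q_m).
DWL = ½ × 12.4118 × 21.1000 = 130.9445.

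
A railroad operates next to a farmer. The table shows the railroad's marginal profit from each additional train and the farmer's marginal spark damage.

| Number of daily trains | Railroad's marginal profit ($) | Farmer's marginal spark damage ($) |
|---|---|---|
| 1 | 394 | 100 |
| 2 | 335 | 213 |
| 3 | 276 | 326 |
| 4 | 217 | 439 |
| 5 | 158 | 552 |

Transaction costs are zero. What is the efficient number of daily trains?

2

Bargaining reaches the level where marginal profit last exceeds marginal spark damage.
That holds through level 2 (335 ≥ 213) but not at 3 (276 < 326).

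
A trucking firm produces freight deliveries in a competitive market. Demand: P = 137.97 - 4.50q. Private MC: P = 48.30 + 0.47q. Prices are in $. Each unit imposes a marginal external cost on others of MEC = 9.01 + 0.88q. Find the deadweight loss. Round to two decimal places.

Market equilibrium (private): 48.30 + 0.47q = 137.97 - 4.50q → q_m = 18.0423.
Social marginal cost = private MC + MEC = 57.31 + 1.35q.
Set SMC = demand: 57.31 + 1.35q = 137.97 - 4.50q → q* = 13.7880.
Between q* and q_m the wedge SMC − demand runs linearly from 0 to MEC(q_m), so the loss is a triangle.
DWL = ½ × 4.2543 × 24.8872 = 52.9388.

DWL = $52.94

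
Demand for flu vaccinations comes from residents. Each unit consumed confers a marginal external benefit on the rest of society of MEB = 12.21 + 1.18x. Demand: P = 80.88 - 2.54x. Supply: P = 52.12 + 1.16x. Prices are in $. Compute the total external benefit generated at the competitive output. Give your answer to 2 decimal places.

$130.56

Market equilibrium (private): 52.12 + 1.16x = 80.88 - 2.54x → x_m = 7.7730.
Total external benefit = ∫₀^{x_m} (12.21 + 1.18x) dx = 12.21×7.7730 + ½×1.18×7.7730² = 130.5559.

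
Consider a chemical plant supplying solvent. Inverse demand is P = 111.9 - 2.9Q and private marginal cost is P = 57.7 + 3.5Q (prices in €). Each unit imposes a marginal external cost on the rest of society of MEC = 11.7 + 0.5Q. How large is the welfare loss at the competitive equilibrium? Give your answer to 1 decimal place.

DWL = €18.4

Market equilibrium (private): 57.7 + 3.5Q = 111.9 - 2.9Q → Q_m = 8.4688.
Social marginal cost = private MC + MEC = 69.4 + 4.0Q.
Set SMC = demand: 69.4 + 4.0Q = 111.9 - 2.9Q → Q* = 6.1594.
The welfare-loss triangle has base |Q_m − Q*| and height MEC(Q_m) (the vertical gap between SMC and demand is zero at Q* and MEC at Q_m).
DWL = ½ × 2.3094 × 15.9344 = 18.3995.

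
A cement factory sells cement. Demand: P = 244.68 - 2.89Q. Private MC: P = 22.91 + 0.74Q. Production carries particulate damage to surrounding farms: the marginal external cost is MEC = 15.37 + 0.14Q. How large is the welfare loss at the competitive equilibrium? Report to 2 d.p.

Market equilibrium (private): 22.91 + 0.74Q = 244.68 - 2.89Q → Q_m = 61.0937.
Social marginal cost = private MC + MEC = 38.28 + 0.88Q.
Set SMC = demand: 38.28 + 0.88Q = 244.68 - 2.89Q → Q* = 54.7480.
Height of the DWL triangle at Q_m is SMC(Q_m) − demand(Q_m) = MEC(Q_m) = 23.9231.
DWL = ½ × 6.3457 × 23.9231 = 75.9044.

DWL = 75.90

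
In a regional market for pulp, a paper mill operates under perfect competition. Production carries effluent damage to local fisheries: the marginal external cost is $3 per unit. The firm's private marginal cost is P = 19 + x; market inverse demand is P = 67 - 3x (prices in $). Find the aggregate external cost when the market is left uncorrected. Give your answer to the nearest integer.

$36

Market equilibrium (private): 19 + x = 67 - 3x → x_m = 12.0000.
Total external cost = MEC × x_m = 3 × 12.0000 = 36.0000.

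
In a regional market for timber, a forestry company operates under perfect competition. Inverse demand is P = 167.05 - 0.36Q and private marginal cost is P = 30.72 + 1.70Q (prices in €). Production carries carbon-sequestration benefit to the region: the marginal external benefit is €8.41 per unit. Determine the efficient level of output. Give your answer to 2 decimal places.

Social marginal cost = private MC − MEB = 22.31 + 1.70Q.
Set SMC = demand: 22.31 + 1.70Q = 167.05 - 0.36Q → Q* = 70.2621.

Q* = 70.26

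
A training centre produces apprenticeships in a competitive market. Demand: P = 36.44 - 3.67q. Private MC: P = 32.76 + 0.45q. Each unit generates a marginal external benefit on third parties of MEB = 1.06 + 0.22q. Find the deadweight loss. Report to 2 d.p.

DWL = 0.20

Market equilibrium (private): 32.76 + 0.45q = 36.44 - 3.67q → q_m = 0.8932.
Social marginal cost = private MC − MEB = 31.70 + 0.23q.
Set SMC = demand: 31.70 + 0.23q = 36.44 - 3.67q → q* = 1.2154.
Between q* and q_m the wedge demand − SMC runs linearly from 0 to MEB(q_m), so the loss is a triangle.
DWL = ½ × 0.3222 × 1.2565 = 0.2024.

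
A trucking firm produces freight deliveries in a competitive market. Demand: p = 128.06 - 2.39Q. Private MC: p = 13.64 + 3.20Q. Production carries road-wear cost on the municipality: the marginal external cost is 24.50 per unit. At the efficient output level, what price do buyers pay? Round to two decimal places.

Social marginal cost = private MC + MEC = 38.14 + 3.20Q.
Set SMC = demand: 38.14 + 3.20Q = 128.06 - 2.39Q → Q* = 16.0859.
Consumer price on the demand curve at Q*: 128.06 − 2.39×16.0859 = 89.6147.

P = 89.61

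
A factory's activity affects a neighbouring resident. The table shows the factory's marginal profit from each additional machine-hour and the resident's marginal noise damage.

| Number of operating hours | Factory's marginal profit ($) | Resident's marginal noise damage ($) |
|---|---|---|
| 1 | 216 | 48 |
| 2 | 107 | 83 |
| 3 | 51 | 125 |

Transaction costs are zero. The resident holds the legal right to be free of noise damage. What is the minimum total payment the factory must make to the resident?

$131

Efficient level: marginal profit ≥ marginal noise damage through level 2, so k* = 2.
With the resident holding the right, the factory must at least compensate total damage at k*: 48 + 83 = 131.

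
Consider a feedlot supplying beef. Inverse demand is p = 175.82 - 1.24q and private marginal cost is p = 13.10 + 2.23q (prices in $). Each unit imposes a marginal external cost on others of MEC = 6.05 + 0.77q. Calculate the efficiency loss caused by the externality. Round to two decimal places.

Market equilibrium (private): 13.10 + 2.23q = 175.82 - 1.24q → q_m = 46.8934.
Social marginal cost = private MC + MEC = 19.15 + 3.00q.
Set SMC = demand: 19.15 + 3.00q = 175.82 - 1.24q → q* = 36.9505.
Between q* and q_m the wedge SMC − demand runs linearly from 0 to MEC(q_m), so the loss is a triangle.
DWL = ½ × 9.9429 × 42.1579 = 209.5859.

DWL = $209.59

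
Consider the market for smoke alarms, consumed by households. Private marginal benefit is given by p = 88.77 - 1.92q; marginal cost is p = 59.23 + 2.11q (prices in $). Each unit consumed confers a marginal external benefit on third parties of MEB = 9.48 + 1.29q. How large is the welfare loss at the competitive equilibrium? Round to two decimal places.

Market equilibrium (private): 59.23 + 2.11q = 88.77 - 1.92q → q_m = 7.3300.
Social marginal benefit = demand + MEB = 98.25 - 0.63q.
Set SMB = MC: 98.25 - 0.63q = 59.23 + 2.11q → q* = 14.2409.
Height of the DWL triangle at q_m is SMB(q_m) − MC(q_m) = MEB(q_m) = 18.9357.
DWL = ½ × 6.9109 × 18.9357 = 65.4314.

DWL = $65.43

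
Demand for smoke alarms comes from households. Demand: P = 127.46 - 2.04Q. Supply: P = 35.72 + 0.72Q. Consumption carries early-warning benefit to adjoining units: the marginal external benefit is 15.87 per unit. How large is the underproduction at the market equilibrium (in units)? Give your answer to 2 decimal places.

5.75 units

Market equilibrium (private): 35.72 + 0.72Q = 127.46 - 2.04Q → Q_m = 33.2391.
Social marginal benefit = demand + MEB = 143.33 - 2.04Q.
Set SMB = MC: 143.33 - 2.04Q = 35.72 + 0.72Q → Q* = 38.9891.
Gap = |33.2391 − 38.9891| = 5.7500.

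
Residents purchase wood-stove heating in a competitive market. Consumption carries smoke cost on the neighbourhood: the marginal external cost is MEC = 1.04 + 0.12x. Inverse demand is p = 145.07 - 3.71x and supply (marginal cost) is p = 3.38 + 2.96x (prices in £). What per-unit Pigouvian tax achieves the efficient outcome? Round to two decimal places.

Social marginal benefit = demand − MEC = 144.03 - 3.83x.
Set SMB = MC: 144.03 - 3.83x = 3.38 + 2.96x → x* = 20.7143.
The Pigouvian tax equals MEC at x*: 1.04 + 0.12×20.7143 = 3.5257.

tax = £3.53 per unit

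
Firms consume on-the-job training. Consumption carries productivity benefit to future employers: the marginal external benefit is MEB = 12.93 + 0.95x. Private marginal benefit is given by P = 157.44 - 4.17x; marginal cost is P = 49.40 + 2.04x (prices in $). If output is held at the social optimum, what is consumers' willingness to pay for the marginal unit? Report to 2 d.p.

Social marginal benefit = demand + MEB = 170.37 - 3.22x.
Set SMB = MC: 170.37 - 3.22x = 49.40 + 2.04x → x* = 22.9981.
Consumer price on the demand curve at x*: 157.44 − 4.17×22.9981 = 61.5379.

P = $61.54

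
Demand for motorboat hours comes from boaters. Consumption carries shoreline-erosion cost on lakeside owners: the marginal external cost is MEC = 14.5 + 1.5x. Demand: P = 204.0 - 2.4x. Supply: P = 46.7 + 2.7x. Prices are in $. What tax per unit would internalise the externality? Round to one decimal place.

Social marginal benefit = demand − MEC = 189.5 - 3.9x.
Set SMB = MC: 189.5 - 3.9x = 46.7 + 2.7x → x* = 21.6364.
The Pigouvian tax equals MEC at x*: 14.5 + 1.5×21.6364 = 46.9546.

tax = $47.0 per unit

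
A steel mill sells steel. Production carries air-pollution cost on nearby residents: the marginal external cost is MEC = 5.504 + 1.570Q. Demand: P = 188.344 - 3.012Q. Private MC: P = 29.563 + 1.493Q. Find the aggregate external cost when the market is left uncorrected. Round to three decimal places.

Market equilibrium (private): 29.563 + 1.493Q = 188.344 - 3.012Q → Q_m = 35.2455.
Total external cost = ∫₀^{Q_m} (5.504 + 1.570Q) dQ = 5.504×35.2455 + ½×1.570×35.2455² = 1169.1538.

1169.154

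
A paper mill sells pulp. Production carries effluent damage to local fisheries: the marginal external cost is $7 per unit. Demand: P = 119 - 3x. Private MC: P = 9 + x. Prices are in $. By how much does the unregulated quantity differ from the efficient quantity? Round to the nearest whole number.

2 units

Market equilibrium (private): 9 + x = 119 - 3x → x_m = 27.5000.
Social marginal cost = private MC + MEC = 16 + x.
Set SMC = demand: 16 + x = 119 - 3x → x* = 25.7500.
Gap = |27.5000 − 25.7500| = 1.7500.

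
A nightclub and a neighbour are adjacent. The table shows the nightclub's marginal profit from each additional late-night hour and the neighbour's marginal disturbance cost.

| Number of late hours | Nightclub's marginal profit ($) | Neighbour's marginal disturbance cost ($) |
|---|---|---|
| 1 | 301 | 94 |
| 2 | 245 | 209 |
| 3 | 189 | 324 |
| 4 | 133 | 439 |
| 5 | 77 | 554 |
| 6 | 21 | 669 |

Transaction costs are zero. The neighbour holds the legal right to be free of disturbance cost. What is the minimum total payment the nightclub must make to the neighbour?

Efficient level: marginal profit ≥ marginal disturbance cost through level 2, so k* = 2.
With the neighbour holding the right, the nightclub must at least compensate total damage at k*: 94 + 209 = 303.

$303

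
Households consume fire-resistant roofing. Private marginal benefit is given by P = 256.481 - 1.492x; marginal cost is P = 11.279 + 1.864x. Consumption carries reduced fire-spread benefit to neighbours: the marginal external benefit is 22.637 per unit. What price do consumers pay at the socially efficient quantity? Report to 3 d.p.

Social marginal benefit = demand + MEB = 279.118 - 1.492x.
Set SMB = MC: 279.118 - 1.492x = 11.279 + 1.864x → x* = 79.8090.
Consumer price on the demand curve at x*: 256.481 − 1.492×79.8090 = 137.4060.

P = 137.406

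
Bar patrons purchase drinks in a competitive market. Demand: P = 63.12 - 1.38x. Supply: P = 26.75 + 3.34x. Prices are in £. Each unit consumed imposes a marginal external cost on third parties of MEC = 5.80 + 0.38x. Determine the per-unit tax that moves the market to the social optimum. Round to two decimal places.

Social marginal benefit = demand − MEC = 57.32 - 1.76x.
Set SMB = MC: 57.32 - 1.76x = 26.75 + 3.34x → x* = 5.9941.
The Pigouvian tax equals MEC at x*: 5.80 + 0.38×5.9941 = 8.0778.

tax = £8.08 per unit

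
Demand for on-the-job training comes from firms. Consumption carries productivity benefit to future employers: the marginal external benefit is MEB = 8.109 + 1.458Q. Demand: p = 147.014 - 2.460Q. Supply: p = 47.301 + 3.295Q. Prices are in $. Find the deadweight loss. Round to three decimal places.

DWL = $129.580

Market equilibrium (private): 47.301 + 3.295Q = 147.014 - 2.460Q → Q_m = 17.3263.
Social marginal benefit = demand + MEB = 155.123 - 1.002Q.
Set SMB = MC: 155.123 - 1.002Q = 47.301 + 3.295Q → Q* = 25.0924.
The loss is the area between SMB and MC from Q* to Q_m; with linear curves that's a triangle of height MEB(Q_m).
DWL = ½ × 7.7661 × 33.3708 = 129.5805.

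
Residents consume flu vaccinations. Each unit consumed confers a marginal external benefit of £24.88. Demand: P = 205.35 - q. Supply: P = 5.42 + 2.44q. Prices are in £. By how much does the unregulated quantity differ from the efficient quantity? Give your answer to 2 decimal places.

7.23 units

Market equilibrium (private): 5.42 + 2.44q = 205.35 - q → q_m = 58.1192.
Social marginal benefit = demand + MEB = 230.23 - q.
Set SMB = MC: 230.23 - q = 5.42 + 2.44q → q* = 65.3517.
Gap = |58.1192 − 65.3517| = 7.2325.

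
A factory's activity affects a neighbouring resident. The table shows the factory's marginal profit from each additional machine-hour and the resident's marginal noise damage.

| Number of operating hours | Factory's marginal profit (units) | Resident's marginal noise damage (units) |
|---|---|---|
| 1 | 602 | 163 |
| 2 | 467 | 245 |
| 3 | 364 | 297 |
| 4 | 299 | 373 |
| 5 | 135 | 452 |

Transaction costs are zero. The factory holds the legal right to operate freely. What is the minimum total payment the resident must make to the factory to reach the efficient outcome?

Left alone the factory would choose level 5 (marginal profit stays positive).
Efficient level: k* = 3 (marginal profit ≥ marginal noise damage through 3).
The resident must at least cover the factory's forgone profit from cutting 5→3: 299 + 135 = 434.

434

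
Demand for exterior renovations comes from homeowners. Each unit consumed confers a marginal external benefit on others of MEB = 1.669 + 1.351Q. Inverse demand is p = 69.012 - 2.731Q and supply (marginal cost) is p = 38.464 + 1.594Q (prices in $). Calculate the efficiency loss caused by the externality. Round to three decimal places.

Market equilibrium (private): 38.464 + 1.594Q = 69.012 - 2.731Q → Q_m = 7.0631.
Social marginal benefit = demand + MEB = 70.681 - 1.380Q.
Set SMB = MC: 70.681 - 1.380Q = 38.464 + 1.594Q → Q* = 10.8329.
Height of the DWL triangle at Q_m is SMB(Q_m) − MC(Q_m) = MEB(Q_m) = 11.2113.
DWL = ½ × 3.7698 × 11.2113 = 21.1322.

DWL = $21.132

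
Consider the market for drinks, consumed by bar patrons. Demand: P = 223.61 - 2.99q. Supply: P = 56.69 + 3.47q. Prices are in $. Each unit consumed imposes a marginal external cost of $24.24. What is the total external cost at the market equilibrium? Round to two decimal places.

Market equilibrium (private): 56.69 + 3.47q = 223.61 - 2.99q → q_m = 25.8390.
Total external cost = MEC × q_m = 24.24 × 25.8390 = 626.3374.

$626.34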